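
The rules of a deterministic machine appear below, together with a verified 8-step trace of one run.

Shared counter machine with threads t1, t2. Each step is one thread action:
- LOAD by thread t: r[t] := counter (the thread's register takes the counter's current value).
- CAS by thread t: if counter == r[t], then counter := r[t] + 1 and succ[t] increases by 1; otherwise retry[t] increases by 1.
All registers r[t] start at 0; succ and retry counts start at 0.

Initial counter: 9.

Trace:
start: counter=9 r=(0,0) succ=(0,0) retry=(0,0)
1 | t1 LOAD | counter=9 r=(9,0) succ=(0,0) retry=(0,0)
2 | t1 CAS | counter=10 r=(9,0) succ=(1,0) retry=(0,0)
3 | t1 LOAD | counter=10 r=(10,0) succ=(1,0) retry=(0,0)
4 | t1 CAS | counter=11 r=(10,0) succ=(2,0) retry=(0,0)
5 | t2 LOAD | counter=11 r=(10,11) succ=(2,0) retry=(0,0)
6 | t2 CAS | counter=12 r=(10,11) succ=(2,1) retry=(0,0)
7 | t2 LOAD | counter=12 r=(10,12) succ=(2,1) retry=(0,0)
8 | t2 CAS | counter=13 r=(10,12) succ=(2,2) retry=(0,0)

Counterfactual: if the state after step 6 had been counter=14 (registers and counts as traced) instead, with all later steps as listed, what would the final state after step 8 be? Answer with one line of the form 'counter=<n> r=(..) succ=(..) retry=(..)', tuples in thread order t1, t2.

counter=15 r=(10,14) succ=(2,2) retry=(0,0)

state after step 6 := counter=14 r=(10,11) succ=(2,1) retry=(0,0)
7 | t2 LOAD | counter=14 r=(10,14) succ=(2,1) retry=(0,0)
8 | t2 CAS | counter=15 r=(10,14) succ=(2,2) retry=(0,0)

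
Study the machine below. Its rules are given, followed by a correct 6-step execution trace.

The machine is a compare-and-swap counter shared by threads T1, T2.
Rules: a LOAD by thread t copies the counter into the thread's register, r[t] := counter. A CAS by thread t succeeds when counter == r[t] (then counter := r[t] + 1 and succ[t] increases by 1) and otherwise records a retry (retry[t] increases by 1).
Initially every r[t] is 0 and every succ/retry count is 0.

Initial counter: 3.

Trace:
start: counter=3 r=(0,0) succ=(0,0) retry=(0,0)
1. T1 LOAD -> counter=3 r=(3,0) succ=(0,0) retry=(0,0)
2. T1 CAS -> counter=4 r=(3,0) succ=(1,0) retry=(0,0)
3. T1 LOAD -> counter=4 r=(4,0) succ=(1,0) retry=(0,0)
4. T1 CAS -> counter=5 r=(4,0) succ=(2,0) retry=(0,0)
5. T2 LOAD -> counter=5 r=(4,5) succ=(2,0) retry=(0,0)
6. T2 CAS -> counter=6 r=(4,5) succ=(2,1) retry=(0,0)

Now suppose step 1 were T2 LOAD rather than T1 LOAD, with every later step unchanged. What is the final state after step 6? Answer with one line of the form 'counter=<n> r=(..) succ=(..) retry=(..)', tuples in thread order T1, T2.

counter=5 r=(3,4) succ=(1,1) retry=(1,0)

(re-executing from step 1 with the substitution; state before step 1: counter=3 r=(0,0) succ=(0,0) retry=(0,0))
1. T2 LOAD -> counter=3 r=(0,3) succ=(0,0) retry=(0,0)
2. T1 CAS -> counter=3 r=(0,3) succ=(0,0) retry=(1,0)
3. T1 LOAD -> counter=3 r=(3,3) succ=(0,0) retry=(1,0)
4. T1 CAS -> counter=4 r=(3,3) succ=(1,0) retry=(1,0)
5. T2 LOAD -> counter=4 r=(3,4) succ=(1,0) retry=(1,0)
6. T2 CAS -> counter=5 r=(3,4) succ=(1,1) retry=(1,0)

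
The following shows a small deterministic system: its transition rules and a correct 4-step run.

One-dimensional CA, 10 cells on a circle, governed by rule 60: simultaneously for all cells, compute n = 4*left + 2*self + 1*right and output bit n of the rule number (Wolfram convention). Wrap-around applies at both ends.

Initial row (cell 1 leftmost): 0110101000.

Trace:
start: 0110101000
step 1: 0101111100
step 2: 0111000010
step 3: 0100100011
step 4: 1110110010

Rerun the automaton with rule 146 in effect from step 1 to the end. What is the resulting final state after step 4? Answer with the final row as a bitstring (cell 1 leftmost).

0101101000

(re-executing steps 1..4 under rule 146; state before step 1: 0110101000)
step 1: 1000000100
step 2: 0100001011
step 3: 0010010000
step 4: 0101101000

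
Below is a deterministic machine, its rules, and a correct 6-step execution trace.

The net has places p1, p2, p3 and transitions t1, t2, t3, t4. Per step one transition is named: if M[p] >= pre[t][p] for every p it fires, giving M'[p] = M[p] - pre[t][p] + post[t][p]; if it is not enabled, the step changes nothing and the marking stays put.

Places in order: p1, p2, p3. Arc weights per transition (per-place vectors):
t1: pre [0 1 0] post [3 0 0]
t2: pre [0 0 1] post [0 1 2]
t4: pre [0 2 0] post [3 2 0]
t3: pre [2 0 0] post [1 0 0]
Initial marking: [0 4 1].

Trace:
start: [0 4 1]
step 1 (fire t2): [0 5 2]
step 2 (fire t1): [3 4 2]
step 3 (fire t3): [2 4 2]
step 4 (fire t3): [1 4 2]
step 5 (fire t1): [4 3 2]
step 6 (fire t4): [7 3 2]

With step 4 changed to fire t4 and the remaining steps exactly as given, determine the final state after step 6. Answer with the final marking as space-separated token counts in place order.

11 3 2

(re-executing from step 4 with the substitution; state before step 4: [2 4 2])
step 4 (fire t4): [5 4 2]
step 5 (fire t1): [8 3 2]
step 6 (fire t4): [11 3 2]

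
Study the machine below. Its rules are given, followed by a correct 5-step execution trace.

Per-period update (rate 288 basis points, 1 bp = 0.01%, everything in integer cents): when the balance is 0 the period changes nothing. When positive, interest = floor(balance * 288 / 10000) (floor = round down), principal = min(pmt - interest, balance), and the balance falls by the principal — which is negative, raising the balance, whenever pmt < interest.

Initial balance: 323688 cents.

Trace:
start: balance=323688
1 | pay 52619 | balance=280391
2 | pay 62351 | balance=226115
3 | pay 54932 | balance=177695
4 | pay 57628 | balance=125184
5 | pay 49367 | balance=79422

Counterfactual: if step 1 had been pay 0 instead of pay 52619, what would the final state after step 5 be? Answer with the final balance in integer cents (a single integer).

138369

(re-executing from step 1 with the substitution; state before step 1: balance=323688)
1 | pay 0 | balance=333010
2 | pay 62351 | balance=280249
3 | pay 54932 | balance=233388
4 | pay 57628 | balance=182481
5 | pay 49367 | balance=138369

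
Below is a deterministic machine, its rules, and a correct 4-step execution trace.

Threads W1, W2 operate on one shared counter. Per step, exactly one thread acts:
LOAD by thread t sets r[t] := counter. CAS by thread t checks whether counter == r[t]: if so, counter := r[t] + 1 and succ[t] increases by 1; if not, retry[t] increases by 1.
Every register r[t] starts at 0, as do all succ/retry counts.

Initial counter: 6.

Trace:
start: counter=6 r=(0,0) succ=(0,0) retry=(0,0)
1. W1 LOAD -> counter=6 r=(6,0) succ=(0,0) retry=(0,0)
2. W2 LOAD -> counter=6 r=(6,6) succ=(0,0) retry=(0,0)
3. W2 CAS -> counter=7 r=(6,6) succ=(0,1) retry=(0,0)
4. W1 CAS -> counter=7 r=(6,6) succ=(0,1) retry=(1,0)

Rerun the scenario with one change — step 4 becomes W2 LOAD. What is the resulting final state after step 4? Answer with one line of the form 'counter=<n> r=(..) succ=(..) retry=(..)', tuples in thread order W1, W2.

counter=7 r=(6,7) succ=(0,1) retry=(0,0)

(re-executing from step 4 with the substitution; state before step 4: counter=7 r=(6,6) succ=(0,1) retry=(0,0))
4. W2 LOAD -> counter=7 r=(6,7) succ=(0,1) retry=(0,0)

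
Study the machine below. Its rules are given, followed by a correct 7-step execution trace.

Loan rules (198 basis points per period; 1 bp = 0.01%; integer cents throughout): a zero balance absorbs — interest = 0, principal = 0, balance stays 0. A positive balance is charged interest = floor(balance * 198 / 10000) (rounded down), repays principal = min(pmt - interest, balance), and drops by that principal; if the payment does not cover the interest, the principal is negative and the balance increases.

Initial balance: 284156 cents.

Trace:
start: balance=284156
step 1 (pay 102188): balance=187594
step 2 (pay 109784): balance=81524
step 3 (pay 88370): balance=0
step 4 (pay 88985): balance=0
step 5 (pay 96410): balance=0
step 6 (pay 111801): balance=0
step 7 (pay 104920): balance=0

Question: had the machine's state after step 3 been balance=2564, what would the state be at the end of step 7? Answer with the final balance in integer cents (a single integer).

state after step 3 := balance=2564
step 4 (pay 88985): balance=0
step 5 (pay 96410): balance=0
step 6 (pay 111801): balance=0
step 7 (pay 104920): balance=0

0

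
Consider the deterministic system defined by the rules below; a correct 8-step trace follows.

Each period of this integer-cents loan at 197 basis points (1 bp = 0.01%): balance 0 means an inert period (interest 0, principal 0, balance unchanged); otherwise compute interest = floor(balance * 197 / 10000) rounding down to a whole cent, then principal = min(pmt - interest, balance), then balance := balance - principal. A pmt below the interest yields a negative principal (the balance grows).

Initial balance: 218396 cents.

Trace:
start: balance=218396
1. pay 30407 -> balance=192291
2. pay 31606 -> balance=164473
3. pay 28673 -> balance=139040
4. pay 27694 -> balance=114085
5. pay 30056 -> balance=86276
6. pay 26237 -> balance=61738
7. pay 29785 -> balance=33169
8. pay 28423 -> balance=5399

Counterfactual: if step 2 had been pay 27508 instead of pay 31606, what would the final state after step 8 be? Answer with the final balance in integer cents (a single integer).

10005

(re-executing from step 2 with the substitution; state before step 2: balance=192291)
2. pay 27508 -> balance=168571
3. pay 28673 -> balance=143218
4. pay 27694 -> balance=118345
5. pay 30056 -> balance=90620
6. pay 26237 -> balance=66168
7. pay 29785 -> balance=37686
8. pay 28423 -> balance=10005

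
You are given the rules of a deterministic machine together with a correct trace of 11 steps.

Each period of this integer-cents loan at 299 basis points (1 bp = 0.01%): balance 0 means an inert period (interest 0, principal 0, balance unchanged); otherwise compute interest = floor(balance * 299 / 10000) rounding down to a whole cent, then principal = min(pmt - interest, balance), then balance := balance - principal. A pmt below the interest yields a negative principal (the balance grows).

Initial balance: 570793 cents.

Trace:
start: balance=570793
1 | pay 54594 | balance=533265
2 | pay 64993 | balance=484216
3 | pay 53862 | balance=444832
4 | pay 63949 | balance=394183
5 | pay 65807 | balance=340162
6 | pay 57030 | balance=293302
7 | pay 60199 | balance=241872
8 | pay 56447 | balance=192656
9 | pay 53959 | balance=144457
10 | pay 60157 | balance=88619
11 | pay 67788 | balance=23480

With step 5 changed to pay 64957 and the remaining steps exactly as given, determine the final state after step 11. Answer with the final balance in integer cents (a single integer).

(re-executing from step 5 with the substitution; state before step 5: balance=394183)
5 | pay 64957 | balance=341012
6 | pay 57030 | balance=294178
7 | pay 60199 | balance=242774
8 | pay 56447 | balance=193585
9 | pay 53959 | balance=145414
10 | pay 60157 | balance=89604
11 | pay 67788 | balance=24495

24495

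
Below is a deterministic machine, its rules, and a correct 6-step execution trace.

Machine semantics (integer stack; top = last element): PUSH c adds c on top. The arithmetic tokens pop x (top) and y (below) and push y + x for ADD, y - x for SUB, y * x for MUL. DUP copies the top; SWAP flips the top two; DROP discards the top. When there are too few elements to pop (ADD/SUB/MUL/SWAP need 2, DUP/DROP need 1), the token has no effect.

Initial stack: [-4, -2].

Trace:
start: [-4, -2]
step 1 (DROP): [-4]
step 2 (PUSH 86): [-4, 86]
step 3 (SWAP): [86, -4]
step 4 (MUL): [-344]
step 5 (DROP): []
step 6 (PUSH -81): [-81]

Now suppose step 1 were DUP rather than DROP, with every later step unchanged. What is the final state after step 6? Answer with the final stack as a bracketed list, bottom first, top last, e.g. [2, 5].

(re-executing from step 1 with the substitution; state before step 1: [-4, -2])
step 1 (DUP): [-4, -2, -2]
step 2 (PUSH 86): [-4, -2, -2, 86]
step 3 (SWAP): [-4, -2, 86, -2]
step 4 (MUL): [-4, -2, -172]
step 5 (DROP): [-4, -2]
step 6 (PUSH -81): [-4, -2, -81]

[-4, -2, -81]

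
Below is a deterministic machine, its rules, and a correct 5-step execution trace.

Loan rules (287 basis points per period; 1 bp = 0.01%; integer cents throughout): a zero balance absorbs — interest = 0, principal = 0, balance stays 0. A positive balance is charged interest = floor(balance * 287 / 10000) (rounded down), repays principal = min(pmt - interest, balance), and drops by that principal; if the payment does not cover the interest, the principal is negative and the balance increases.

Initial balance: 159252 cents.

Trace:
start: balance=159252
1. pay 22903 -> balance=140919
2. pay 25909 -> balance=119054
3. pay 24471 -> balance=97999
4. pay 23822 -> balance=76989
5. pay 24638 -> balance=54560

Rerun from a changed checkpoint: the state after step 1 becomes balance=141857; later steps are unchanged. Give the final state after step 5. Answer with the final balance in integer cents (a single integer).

55611

state after step 1 := balance=141857
2. pay 25909 -> balance=120019
3. pay 24471 -> balance=98992
4. pay 23822 -> balance=78011
5. pay 24638 -> balance=55611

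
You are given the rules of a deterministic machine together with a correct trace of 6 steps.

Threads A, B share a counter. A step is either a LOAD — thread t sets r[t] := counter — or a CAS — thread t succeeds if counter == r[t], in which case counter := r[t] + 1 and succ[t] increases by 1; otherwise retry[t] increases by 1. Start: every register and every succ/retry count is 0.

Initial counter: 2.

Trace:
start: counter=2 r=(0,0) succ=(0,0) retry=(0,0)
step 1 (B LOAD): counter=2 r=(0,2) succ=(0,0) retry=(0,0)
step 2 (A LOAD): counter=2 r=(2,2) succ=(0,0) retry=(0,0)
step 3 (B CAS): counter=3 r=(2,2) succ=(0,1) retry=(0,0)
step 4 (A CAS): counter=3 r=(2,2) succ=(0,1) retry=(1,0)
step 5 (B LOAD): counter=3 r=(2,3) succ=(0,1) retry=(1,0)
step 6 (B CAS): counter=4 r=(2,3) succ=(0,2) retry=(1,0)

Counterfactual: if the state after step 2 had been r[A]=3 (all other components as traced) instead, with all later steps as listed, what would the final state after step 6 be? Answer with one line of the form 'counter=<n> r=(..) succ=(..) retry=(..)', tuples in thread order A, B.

counter=5 r=(3,4) succ=(1,2) retry=(0,0)

state after step 2 := counter=2 r=(3,2) succ=(0,0) retry=(0,0)
step 3 (B CAS): counter=3 r=(3,2) succ=(0,1) retry=(0,0)
step 4 (A CAS): counter=4 r=(3,2) succ=(1,1) retry=(0,0)
step 5 (B LOAD): counter=4 r=(3,4) succ=(1,1) retry=(0,0)
step 6 (B CAS): counter=5 r=(3,4) succ=(1,2) retry=(0,0)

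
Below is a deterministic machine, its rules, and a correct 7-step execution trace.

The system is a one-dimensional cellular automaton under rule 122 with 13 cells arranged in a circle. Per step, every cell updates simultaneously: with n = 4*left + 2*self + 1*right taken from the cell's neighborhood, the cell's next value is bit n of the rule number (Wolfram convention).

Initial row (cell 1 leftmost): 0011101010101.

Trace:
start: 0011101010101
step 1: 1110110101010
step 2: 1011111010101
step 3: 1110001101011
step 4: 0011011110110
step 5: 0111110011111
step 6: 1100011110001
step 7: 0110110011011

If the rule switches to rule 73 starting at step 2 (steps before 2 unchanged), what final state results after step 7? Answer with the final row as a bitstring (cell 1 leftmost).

1110110001000

(re-executing steps 2..7 under rule 73; state before step 2: 1110110101010)
step 2: 1010110000000
step 3: 0000110111110
step 4: 1110110100010
step 5: 1010110001000
step 6: 0000110100010
step 7: 1110110001000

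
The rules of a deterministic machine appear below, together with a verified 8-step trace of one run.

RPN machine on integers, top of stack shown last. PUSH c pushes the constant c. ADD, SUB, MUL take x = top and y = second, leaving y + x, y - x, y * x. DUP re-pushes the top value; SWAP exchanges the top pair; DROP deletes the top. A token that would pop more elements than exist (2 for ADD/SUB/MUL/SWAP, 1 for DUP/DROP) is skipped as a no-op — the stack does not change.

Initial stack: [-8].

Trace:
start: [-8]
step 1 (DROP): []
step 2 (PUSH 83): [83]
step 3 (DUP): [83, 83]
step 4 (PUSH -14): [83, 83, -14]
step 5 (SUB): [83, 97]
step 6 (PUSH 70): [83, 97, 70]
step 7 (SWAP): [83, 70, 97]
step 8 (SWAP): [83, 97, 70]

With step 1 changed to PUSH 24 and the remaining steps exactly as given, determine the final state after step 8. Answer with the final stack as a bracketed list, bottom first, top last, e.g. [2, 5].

[-8, 24, 83, 97, 70]

(re-executing from step 1 with the substitution; state before step 1: [-8])
step 1 (PUSH 24): [-8, 24]
step 2 (PUSH 83): [-8, 24, 83]
step 3 (DUP): [-8, 24, 83, 83]
step 4 (PUSH -14): [-8, 24, 83, 83, -14]
step 5 (SUB): [-8, 24, 83, 97]
step 6 (PUSH 70): [-8, 24, 83, 97, 70]
step 7 (SWAP): [-8, 24, 83, 70, 97]
step 8 (SWAP): [-8, 24, 83, 97, 70]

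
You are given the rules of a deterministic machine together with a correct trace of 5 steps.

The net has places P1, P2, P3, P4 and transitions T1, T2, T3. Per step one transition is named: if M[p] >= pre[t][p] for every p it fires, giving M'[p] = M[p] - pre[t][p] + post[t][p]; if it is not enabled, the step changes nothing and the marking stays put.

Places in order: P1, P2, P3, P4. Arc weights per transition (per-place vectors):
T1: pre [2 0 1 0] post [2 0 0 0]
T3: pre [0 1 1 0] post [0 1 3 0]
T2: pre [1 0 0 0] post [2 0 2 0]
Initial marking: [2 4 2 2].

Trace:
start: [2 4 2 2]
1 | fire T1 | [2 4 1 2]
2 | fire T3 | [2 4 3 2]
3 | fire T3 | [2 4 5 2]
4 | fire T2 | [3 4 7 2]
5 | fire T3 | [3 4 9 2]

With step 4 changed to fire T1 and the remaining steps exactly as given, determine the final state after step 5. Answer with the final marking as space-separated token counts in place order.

2 4 6 2

(re-executing from step 4 with the substitution; state before step 4: [2 4 5 2])
4 | fire T1 | [2 4 4 2]
5 | fire T3 | [2 4 6 2]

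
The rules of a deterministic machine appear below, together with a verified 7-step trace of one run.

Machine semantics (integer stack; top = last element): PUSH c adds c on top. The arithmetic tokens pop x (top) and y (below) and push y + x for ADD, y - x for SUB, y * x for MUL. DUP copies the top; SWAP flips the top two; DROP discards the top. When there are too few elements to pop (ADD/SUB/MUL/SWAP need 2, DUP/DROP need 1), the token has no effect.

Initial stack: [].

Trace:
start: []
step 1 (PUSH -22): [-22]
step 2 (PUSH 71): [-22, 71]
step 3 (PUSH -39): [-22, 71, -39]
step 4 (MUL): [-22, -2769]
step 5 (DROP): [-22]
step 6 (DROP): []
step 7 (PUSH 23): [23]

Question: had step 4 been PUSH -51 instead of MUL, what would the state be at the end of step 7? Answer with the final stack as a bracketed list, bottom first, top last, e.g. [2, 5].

(re-executing from step 4 with the substitution; state before step 4: [-22, 71, -39])
step 4 (PUSH -51): [-22, 71, -39, -51]
step 5 (DROP): [-22, 71, -39]
step 6 (DROP): [-22, 71]
step 7 (PUSH 23): [-22, 71, 23]

[-22, 71, 23]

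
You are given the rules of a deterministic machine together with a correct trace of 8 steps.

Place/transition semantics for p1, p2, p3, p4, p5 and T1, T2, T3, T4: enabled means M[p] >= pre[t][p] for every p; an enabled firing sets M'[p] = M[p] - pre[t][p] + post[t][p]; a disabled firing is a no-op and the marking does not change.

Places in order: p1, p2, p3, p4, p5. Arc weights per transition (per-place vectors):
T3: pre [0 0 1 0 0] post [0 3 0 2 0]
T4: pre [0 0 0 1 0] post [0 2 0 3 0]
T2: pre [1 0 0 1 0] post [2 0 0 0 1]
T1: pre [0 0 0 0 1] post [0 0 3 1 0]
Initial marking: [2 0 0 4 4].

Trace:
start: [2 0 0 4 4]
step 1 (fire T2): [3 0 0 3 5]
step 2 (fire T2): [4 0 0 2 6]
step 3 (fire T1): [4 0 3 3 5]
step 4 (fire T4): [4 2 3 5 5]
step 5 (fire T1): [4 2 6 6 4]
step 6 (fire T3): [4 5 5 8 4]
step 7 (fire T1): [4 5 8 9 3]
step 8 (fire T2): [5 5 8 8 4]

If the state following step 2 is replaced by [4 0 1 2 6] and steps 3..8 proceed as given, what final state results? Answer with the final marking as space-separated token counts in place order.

5 5 9 8 4

state after step 2 := [4 0 1 2 6]
step 3 (fire T1): [4 0 4 3 5]
step 4 (fire T4): [4 2 4 5 5]
step 5 (fire T1): [4 2 7 6 4]
step 6 (fire T3): [4 5 6 8 4]
step 7 (fire T1): [4 5 9 9 3]
step 8 (fire T2): [5 5 9 8 4]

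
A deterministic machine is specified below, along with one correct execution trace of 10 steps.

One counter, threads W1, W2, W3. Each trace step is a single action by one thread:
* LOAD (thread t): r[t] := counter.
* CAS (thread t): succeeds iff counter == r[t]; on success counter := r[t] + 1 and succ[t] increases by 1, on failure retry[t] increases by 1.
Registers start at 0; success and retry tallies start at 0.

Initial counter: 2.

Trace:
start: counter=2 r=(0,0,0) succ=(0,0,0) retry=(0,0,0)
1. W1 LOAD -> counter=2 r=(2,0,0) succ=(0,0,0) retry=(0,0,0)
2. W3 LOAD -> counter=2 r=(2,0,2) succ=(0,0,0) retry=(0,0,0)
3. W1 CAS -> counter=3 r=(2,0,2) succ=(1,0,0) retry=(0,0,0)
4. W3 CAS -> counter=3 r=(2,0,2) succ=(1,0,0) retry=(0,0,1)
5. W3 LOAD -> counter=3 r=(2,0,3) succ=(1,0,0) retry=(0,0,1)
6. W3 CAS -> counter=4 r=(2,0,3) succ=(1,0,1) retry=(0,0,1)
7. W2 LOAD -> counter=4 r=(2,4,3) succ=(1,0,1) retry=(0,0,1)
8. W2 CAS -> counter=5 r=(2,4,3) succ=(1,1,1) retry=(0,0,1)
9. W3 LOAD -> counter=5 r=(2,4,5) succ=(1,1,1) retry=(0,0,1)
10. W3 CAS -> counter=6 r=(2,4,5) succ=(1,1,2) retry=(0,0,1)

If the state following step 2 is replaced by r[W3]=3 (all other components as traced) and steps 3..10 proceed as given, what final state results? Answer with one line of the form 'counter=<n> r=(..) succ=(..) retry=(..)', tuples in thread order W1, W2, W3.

counter=7 r=(2,5,6) succ=(1,1,3) retry=(0,0,0)

state after step 2 := counter=2 r=(2,0,3) succ=(0,0,0) retry=(0,0,0)
3. W1 CAS -> counter=3 r=(2,0,3) succ=(1,0,0) retry=(0,0,0)
4. W3 CAS -> counter=4 r=(2,0,3) succ=(1,0,1) retry=(0,0,0)
5. W3 LOAD -> counter=4 r=(2,0,4) succ=(1,0,1) retry=(0,0,0)
6. W3 CAS -> counter=5 r=(2,0,4) succ=(1,0,2) retry=(0,0,0)
7. W2 LOAD -> counter=5 r=(2,5,4) succ=(1,0,2) retry=(0,0,0)
8. W2 CAS -> counter=6 r=(2,5,4) succ=(1,1,2) retry=(0,0,0)
9. W3 LOAD -> counter=6 r=(2,5,6) succ=(1,1,2) retry=(0,0,0)
10. W3 CAS -> counter=7 r=(2,5,6) succ=(1,1,3) retry=(0,0,0)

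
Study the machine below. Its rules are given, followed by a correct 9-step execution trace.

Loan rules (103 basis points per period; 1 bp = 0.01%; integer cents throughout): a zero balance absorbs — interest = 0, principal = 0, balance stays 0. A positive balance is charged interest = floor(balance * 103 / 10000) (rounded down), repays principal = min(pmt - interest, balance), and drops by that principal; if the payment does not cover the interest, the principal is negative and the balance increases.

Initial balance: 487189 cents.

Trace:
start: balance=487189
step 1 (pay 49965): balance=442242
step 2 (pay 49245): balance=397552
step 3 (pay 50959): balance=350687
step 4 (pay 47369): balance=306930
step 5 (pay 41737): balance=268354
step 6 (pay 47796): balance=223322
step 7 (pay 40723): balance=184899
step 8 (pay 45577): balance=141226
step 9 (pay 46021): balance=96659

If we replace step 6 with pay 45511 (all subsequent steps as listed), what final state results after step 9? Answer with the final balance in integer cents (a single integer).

(re-executing from step 6 with the substitution; state before step 6: balance=268354)
step 6 (pay 45511): balance=225607
step 7 (pay 40723): balance=187207
step 8 (pay 45577): balance=143558
step 9 (pay 46021): balance=99015

99015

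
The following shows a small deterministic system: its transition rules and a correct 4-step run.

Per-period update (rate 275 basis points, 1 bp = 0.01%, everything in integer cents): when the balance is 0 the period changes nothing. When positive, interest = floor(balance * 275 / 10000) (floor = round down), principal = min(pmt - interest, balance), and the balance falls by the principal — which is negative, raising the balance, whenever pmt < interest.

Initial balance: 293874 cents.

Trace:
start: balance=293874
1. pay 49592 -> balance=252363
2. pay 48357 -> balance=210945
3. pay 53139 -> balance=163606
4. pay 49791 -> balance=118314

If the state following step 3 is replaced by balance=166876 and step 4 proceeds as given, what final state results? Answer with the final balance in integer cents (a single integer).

state after step 3 := balance=166876
4. pay 49791 -> balance=121674

121674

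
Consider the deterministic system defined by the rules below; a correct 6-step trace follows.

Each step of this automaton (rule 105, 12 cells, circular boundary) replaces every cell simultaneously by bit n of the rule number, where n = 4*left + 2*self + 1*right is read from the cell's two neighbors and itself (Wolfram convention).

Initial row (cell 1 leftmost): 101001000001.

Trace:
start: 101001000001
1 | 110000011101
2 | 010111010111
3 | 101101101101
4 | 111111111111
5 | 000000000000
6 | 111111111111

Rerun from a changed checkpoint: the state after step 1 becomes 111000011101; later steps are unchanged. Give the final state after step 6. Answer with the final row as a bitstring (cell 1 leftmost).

state after step 1 := 111000011101
2 | 001011010111
3 | 000111101101
4 | 010100111110
5 | 001000100010
6 | 100010001000

100010001000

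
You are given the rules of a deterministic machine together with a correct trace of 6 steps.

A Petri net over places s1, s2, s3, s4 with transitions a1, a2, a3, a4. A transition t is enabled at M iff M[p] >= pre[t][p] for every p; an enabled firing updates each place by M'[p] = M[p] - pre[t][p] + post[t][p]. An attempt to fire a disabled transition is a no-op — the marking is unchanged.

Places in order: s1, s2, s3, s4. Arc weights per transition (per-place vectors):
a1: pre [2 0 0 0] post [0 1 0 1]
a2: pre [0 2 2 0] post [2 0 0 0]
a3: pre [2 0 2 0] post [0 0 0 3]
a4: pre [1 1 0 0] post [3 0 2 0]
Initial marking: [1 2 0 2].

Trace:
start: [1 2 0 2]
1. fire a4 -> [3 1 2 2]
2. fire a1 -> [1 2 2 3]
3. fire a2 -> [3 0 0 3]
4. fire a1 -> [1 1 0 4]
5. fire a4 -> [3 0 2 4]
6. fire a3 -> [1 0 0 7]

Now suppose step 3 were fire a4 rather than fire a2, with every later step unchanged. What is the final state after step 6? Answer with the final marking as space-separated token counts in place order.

1 1 4 7

(re-executing from step 3 with the substitution; state before step 3: [1 2 2 3])
3. fire a4 -> [3 1 4 3]
4. fire a1 -> [1 2 4 4]
5. fire a4 -> [3 1 6 4]
6. fire a3 -> [1 1 4 7]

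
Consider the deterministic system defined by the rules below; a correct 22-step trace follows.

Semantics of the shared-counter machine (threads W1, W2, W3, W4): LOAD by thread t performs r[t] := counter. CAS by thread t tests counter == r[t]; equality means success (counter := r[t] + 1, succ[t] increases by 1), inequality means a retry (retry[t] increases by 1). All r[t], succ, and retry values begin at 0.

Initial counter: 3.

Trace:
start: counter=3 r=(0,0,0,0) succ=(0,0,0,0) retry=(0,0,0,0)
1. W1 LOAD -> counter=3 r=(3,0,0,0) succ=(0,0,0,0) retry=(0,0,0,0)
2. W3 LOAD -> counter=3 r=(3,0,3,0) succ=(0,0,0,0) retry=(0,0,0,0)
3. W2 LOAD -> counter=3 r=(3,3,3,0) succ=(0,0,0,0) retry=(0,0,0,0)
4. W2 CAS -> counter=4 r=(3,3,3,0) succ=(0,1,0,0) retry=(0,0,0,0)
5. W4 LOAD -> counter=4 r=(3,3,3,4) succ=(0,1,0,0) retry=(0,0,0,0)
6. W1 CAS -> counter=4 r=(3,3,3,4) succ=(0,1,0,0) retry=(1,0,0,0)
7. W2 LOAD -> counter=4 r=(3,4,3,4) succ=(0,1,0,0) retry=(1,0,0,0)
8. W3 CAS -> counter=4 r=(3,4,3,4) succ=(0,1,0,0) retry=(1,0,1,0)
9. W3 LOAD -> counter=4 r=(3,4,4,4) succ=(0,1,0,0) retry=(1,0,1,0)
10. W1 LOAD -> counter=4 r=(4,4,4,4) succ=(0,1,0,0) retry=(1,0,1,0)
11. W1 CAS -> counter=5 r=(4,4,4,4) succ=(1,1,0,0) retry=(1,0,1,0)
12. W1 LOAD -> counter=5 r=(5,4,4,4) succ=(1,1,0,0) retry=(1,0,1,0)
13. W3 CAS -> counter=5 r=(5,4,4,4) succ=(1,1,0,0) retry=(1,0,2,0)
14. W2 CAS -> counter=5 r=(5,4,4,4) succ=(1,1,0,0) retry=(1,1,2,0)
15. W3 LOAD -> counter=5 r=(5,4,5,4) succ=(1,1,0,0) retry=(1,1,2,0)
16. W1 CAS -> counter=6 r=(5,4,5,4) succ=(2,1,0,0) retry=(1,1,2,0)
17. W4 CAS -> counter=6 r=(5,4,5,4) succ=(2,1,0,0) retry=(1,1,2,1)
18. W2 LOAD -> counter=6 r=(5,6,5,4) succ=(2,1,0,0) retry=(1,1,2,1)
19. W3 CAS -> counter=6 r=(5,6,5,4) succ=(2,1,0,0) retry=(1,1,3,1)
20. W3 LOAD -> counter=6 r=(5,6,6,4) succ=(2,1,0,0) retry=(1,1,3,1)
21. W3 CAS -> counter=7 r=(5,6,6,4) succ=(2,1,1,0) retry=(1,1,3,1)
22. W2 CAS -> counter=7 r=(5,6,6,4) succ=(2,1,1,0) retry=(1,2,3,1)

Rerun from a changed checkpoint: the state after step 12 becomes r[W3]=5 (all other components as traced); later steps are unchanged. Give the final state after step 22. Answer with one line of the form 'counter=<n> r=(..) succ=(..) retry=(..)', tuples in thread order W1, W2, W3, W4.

counter=8 r=(5,6,7,4) succ=(1,1,3,0) retry=(2,2,1,1)

state after step 12 := counter=5 r=(5,4,5,4) succ=(1,1,0,0) retry=(1,0,1,0)
13. W3 CAS -> counter=6 r=(5,4,5,4) succ=(1,1,1,0) retry=(1,0,1,0)
14. W2 CAS -> counter=6 r=(5,4,5,4) succ=(1,1,1,0) retry=(1,1,1,0)
15. W3 LOAD -> counter=6 r=(5,4,6,4) succ=(1,1,1,0) retry=(1,1,1,0)
16. W1 CAS -> counter=6 r=(5,4,6,4) succ=(1,1,1,0) retry=(2,1,1,0)
17. W4 CAS -> counter=6 r=(5,4,6,4) succ=(1,1,1,0) retry=(2,1,1,1)
18. W2 LOAD -> counter=6 r=(5,6,6,4) succ=(1,1,1,0) retry=(2,1,1,1)
19. W3 CAS -> counter=7 r=(5,6,6,4) succ=(1,1,2,0) retry=(2,1,1,1)
20. W3 LOAD -> counter=7 r=(5,6,7,4) succ=(1,1,2,0) retry=(2,1,1,1)
21. W3 CAS -> counter=8 r=(5,6,7,4) succ=(1,1,3,0) retry=(2,1,1,1)
22. W2 CAS -> counter=8 r=(5,6,7,4) succ=(1,1,3,0) retry=(2,2,1,1)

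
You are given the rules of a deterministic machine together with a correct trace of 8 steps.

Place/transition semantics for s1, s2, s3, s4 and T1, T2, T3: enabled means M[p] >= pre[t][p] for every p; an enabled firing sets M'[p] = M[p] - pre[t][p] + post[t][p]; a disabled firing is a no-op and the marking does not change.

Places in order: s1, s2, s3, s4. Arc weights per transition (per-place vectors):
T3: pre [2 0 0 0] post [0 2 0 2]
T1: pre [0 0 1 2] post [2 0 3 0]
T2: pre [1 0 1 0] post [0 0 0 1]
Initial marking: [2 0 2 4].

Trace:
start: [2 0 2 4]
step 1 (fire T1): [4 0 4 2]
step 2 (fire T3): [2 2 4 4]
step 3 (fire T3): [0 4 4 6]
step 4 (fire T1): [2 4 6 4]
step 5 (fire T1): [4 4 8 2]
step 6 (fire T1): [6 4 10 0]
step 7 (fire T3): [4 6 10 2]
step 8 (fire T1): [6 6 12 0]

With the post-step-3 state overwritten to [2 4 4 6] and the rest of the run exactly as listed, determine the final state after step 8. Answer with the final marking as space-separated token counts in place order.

8 6 12 0

state after step 3 := [2 4 4 6]
step 4 (fire T1): [4 4 6 4]
step 5 (fire T1): [6 4 8 2]
step 6 (fire T1): [8 4 10 0]
step 7 (fire T3): [6 6 10 2]
step 8 (fire T1): [8 6 12 0]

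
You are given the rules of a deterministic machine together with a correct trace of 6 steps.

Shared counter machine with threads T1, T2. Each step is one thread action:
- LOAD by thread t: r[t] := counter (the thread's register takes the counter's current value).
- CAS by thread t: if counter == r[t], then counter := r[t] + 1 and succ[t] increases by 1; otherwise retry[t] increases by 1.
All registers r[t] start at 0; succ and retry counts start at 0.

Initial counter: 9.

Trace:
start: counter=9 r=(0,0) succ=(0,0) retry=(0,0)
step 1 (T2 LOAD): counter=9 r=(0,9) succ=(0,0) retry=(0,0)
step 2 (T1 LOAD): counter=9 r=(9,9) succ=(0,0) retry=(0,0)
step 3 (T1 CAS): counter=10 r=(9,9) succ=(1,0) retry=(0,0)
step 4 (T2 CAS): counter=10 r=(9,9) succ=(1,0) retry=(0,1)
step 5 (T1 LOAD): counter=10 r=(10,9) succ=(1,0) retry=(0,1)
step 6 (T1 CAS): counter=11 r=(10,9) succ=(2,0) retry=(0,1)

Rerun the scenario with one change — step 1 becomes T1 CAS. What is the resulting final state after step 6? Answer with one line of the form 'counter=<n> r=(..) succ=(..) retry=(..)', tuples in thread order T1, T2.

(re-executing from step 1 with the substitution; state before step 1: counter=9 r=(0,0) succ=(0,0) retry=(0,0))
step 1 (T1 CAS): counter=9 r=(0,0) succ=(0,0) retry=(1,0)
step 2 (T1 LOAD): counter=9 r=(9,0) succ=(0,0) retry=(1,0)
step 3 (T1 CAS): counter=10 r=(9,0) succ=(1,0) retry=(1,0)
step 4 (T2 CAS): counter=10 r=(9,0) succ=(1,0) retry=(1,1)
step 5 (T1 LOAD): counter=10 r=(10,0) succ=(1,0) retry=(1,1)
step 6 (T1 CAS): counter=11 r=(10,0) succ=(2,0) retry=(1,1)

counter=11 r=(10,0) succ=(2,0) retry=(1,1)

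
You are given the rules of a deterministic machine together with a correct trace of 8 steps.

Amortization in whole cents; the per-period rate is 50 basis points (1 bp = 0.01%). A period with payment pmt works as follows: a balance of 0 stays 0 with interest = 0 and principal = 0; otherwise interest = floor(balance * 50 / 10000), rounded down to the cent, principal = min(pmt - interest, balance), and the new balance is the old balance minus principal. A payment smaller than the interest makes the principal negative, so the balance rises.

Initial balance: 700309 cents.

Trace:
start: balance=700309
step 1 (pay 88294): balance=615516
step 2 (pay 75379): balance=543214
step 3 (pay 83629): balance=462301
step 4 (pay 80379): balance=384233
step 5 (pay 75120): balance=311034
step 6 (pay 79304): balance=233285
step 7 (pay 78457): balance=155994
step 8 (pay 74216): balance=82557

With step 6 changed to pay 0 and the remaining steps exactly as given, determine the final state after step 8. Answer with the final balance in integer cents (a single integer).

162656

(re-executing from step 6 with the substitution; state before step 6: balance=311034)
step 6 (pay 0): balance=312589
step 7 (pay 78457): balance=235694
step 8 (pay 74216): balance=162656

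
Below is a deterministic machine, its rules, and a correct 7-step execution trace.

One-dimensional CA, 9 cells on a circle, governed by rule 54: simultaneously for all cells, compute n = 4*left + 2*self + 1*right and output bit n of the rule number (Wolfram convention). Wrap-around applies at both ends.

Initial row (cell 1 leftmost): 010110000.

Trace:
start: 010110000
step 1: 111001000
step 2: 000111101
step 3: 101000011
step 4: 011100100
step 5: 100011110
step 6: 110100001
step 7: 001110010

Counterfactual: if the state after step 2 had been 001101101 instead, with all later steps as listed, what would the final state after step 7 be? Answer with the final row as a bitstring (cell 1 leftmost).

000101000

state after step 2 := 001101101
step 3: 110010011
step 4: 001111100
step 5: 010000010
step 6: 111000111
step 7: 000101000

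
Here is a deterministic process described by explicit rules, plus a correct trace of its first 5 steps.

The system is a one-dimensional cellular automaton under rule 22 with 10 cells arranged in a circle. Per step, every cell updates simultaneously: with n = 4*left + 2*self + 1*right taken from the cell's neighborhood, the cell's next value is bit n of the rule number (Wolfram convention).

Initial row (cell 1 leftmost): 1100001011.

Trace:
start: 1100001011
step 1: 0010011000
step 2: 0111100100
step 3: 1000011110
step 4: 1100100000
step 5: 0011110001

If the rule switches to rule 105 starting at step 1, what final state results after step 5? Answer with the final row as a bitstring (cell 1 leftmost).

(re-executing steps 1..5 under rule 105; state before step 1: 1100001011)
step 1: 0101100110
step 2: 0011100110
step 3: 1010100110
step 4: 0101000111
step 5: 1010010101

1010010101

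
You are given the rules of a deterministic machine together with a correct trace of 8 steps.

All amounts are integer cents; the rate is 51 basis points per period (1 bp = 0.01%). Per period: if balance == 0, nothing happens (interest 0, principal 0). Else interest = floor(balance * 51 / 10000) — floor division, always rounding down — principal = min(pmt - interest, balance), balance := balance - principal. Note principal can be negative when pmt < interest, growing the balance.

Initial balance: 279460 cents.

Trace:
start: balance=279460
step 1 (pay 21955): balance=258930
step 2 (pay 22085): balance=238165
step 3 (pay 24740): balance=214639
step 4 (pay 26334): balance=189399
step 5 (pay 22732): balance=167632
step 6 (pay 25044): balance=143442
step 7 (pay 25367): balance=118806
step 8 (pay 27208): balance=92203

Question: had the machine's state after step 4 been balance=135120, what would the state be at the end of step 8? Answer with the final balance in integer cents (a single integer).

36809

state after step 4 := balance=135120
step 5 (pay 22732): balance=113077
step 6 (pay 25044): balance=88609
step 7 (pay 25367): balance=63693
step 8 (pay 27208): balance=36809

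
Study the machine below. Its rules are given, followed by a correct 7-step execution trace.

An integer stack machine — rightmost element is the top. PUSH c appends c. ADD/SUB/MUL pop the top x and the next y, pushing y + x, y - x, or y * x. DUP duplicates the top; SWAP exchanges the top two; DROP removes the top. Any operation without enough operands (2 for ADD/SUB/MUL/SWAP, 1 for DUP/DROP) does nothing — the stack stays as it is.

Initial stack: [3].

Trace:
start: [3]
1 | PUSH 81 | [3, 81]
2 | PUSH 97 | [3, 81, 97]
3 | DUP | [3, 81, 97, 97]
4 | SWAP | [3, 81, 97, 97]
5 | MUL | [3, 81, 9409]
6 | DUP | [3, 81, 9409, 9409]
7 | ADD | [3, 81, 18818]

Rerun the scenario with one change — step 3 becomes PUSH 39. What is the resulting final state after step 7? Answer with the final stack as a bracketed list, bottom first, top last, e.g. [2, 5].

(re-executing from step 3 with the substitution; state before step 3: [3, 81, 97])
3 | PUSH 39 | [3, 81, 97, 39]
4 | SWAP | [3, 81, 39, 97]
5 | MUL | [3, 81, 3783]
6 | DUP | [3, 81, 3783, 3783]
7 | ADD | [3, 81, 7566]

[3, 81, 7566]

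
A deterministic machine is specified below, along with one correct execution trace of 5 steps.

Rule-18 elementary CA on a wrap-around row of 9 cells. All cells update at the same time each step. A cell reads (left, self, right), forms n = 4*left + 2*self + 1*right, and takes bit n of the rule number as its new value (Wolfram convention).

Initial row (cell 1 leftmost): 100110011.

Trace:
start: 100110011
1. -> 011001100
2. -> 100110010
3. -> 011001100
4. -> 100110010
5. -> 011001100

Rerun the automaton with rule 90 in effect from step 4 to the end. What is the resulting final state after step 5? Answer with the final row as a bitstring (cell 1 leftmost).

100000010

(re-executing steps 4..5 under rule 90; state before step 4: 011001100)
4. -> 111111110
5. -> 100000010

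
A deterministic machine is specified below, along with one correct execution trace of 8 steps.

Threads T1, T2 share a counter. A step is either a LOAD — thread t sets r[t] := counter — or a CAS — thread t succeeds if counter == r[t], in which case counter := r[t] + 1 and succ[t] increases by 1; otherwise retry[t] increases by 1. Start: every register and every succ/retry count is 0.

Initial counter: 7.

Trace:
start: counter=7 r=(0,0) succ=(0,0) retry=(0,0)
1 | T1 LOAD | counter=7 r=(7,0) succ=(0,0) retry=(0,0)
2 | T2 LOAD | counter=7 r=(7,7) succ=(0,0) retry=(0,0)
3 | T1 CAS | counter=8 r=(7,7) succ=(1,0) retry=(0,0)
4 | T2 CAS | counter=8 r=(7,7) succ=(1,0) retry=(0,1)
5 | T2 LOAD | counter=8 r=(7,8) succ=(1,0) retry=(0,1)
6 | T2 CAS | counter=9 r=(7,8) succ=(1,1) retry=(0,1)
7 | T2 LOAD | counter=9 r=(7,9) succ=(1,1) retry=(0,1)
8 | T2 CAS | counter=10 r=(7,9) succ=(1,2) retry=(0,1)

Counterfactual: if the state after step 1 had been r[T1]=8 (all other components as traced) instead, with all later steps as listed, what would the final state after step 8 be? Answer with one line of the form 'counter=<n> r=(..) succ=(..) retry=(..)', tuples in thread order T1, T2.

state after step 1 := counter=7 r=(8,0) succ=(0,0) retry=(0,0)
2 | T2 LOAD | counter=7 r=(8,7) succ=(0,0) retry=(0,0)
3 | T1 CAS | counter=7 r=(8,7) succ=(0,0) retry=(1,0)
4 | T2 CAS | counter=8 r=(8,7) succ=(0,1) retry=(1,0)
5 | T2 LOAD | counter=8 r=(8,8) succ=(0,1) retry=(1,0)
6 | T2 CAS | counter=9 r=(8,8) succ=(0,2) retry=(1,0)
7 | T2 LOAD | counter=9 r=(8,9) succ=(0,2) retry=(1,0)
8 | T2 CAS | counter=10 r=(8,9) succ=(0,3) retry=(1,0)

counter=10 r=(8,9) succ=(0,3) retry=(1,0)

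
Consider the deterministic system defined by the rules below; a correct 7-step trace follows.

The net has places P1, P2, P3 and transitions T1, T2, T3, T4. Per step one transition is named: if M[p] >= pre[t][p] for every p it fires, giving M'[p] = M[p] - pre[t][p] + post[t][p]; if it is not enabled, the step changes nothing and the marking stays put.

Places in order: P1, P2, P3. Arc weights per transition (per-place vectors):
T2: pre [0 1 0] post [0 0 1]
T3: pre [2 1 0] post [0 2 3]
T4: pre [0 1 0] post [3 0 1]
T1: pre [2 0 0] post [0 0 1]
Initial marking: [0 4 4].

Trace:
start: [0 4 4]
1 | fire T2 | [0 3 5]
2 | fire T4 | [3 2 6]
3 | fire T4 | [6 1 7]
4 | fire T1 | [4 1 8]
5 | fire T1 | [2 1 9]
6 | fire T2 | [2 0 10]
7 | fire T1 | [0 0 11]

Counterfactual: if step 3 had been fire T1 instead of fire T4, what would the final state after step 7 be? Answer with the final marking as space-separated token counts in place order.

(re-executing from step 3 with the substitution; state before step 3: [3 2 6])
3 | fire T1 | [1 2 7]
4 | fire T1 | [1 2 7]
5 | fire T1 | [1 2 7]
6 | fire T2 | [1 1 8]
7 | fire T1 | [1 1 8]

1 1 8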